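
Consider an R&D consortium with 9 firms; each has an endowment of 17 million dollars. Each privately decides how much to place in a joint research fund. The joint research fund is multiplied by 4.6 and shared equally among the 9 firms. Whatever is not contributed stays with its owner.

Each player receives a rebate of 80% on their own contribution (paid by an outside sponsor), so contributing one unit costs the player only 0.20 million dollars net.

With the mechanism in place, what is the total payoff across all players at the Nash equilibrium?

Under the mechanism each unit contributed yields (4.6/9) / 0.20 = 2.5556 back to its contributor per unit of net cost, which exceeds 1, making full contribution the dominant choice for everyone.
At the Nash equilibrium everyone contributes 17. Group total payoff = 9 × (17 × 0.80 + 4.6 × 17) = 826.20.

826.20 million dollars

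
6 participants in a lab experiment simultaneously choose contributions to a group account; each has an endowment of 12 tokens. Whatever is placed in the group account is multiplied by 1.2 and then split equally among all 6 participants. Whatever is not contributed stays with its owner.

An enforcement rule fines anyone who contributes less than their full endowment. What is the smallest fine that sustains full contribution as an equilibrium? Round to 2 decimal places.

9.60 tokens

Given the others contribute fully, the best deviation is to contribute 0 (any partial contribution still incurs the fine and gives up units whose private return 0.2000 is below 1).
Deviating from 12 to 0 saves 12 tokens but forfeits the deviator's share of the drop in the group account: 1.2/6 × 12 = 2.40.
So the deviation gain is 12 − 2.40 = 9.60, and the fine must be at least 9.60 tokens to wipe it out.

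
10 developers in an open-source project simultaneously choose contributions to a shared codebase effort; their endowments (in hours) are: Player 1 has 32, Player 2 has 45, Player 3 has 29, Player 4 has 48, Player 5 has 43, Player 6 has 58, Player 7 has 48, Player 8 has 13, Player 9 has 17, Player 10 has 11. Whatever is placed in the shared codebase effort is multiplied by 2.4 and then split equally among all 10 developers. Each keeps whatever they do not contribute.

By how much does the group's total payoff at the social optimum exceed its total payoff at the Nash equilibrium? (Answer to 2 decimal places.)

481.60 hours

The private return per contributed unit is 2.4/10 = 0.2400 < 1 for every player regardless of endowment, so the Nash equilibrium is zero contribution and the group total is Σ E_j = 32 + 45 + 29 + 48 + 43 + 58 + 48 + 13 + 17 + 11 = 344.
Each contributed unit returns 2.400 to the group, so the social optimum is full contribution by everyone: group total = 2.400 × 344 = 825.60.
Efficiency loss = (2.400 − 1) × 344 = 481.60.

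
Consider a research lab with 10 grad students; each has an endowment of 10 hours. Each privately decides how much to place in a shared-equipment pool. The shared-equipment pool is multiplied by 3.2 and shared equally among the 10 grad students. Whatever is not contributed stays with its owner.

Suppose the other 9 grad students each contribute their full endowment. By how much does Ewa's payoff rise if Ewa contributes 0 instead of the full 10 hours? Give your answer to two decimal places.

Switching from a contribution of 10 to 0 lets Ewa keep an extra 10 hours, but lowers the shared-equipment pool by 10, which costs Ewa their own share of that drop: 3.2/10 × 10 = 3.20.
Net gain = 10 − 3.20 = 6.80. The private return per contributed unit (0.3200) is below 1, so free-riding is indeed the best response regardless of what the others do.

6.80 hours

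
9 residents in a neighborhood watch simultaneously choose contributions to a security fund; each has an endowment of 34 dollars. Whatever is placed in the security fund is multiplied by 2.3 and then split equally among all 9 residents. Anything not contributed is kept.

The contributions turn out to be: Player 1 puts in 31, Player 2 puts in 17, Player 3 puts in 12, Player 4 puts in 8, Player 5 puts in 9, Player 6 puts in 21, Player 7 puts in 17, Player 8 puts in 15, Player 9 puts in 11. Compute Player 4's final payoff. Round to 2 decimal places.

62.03 dollars

Total contributed: 31 + 17 + 12 + 8 + 9 + 21 + 17 + 15 + 11 = 141.
Each receives 2.3 × 141 / 9 = 36.03 from the security fund.
Player 4 keeps 34 − 8 = 26, so Player 4's payoff is 26 + 36.03 = 62.03.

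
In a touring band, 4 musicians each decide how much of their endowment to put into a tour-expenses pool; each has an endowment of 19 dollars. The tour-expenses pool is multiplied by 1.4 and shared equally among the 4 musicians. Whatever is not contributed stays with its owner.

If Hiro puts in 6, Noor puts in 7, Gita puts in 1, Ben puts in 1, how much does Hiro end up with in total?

18.25 dollars

Total contributed: 6 + 7 + 1 + 1 = 15.
Each receives 1.4 × 15 / 4 = 5.25 from the tour-expenses pool.
Hiro keeps 19 − 6 = 13, so Hiro's payoff is 13 + 5.25 = 18.25.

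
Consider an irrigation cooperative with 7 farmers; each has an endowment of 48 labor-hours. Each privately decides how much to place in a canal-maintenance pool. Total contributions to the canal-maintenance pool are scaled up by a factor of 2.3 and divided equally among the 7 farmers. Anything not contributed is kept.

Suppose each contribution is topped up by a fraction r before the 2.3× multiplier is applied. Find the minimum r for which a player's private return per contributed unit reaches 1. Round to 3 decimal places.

2.043

With matching at rate r, one contributed unit becomes (1 + r) in the canal-maintenance pool and returns 2.3 × (1 + r) / 7 to the contributor.
Setting this equal to 1: 1 + r = 7/2.3 = 3.0435.
So the minimum matching rate is r = 3.0435 − 1 = 2.043.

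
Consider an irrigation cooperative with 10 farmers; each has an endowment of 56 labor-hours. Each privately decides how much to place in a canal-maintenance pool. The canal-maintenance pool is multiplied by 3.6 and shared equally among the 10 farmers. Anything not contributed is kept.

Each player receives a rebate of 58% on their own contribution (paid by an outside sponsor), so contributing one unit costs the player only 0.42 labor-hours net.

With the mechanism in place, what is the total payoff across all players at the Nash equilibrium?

560.00 labor-hours

The effective private return is (3.6/10) / 0.42 = 0.8571, which is still under 1, so the mechanism doesn't change anyone's dominant strategy: zero contribution.
At the Nash equilibrium no one contributes; group total payoff = 10 × 56 = 560.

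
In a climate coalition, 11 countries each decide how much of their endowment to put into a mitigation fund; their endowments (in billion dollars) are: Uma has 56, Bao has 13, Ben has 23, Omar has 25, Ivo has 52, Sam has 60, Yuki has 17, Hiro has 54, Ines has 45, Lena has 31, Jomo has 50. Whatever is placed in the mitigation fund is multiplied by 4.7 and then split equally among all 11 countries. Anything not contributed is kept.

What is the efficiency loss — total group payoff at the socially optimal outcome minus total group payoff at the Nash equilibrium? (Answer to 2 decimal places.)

1576.20 billion dollars

The private return per contributed unit is 4.7/11 = 0.4273 < 1 for every player regardless of endowment, so the Nash equilibrium is zero contribution and the group total is Σ E_j = 56 + 13 + 23 + 25 + 52 + 60 + 17 + 54 + 45 + 31 + 50 = 426.
Each contributed unit returns 4.700 to the group, so the social optimum is full contribution by everyone: group total = 4.700 × 426 = 2002.20.
Efficiency loss = (4.700 − 1) × 426 = 1576.20.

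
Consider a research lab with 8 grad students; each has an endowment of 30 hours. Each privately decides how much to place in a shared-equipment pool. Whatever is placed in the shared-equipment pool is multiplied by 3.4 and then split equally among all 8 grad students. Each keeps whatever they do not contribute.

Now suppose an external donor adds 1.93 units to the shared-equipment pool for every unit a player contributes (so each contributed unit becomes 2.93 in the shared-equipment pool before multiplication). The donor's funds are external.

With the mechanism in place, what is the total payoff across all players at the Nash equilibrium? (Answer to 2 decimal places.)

2390.88 hours

Under the mechanism each unit contributed yields 3.4 × 2.93 / 8 = 1.2453 back to its contributor per unit of net cost, which exceeds 1, making full contribution the dominant choice for everyone.
So the Nash equilibrium is full contribution by all 8; the group earns 3.4 × 2.93 × 240 = 2390.88.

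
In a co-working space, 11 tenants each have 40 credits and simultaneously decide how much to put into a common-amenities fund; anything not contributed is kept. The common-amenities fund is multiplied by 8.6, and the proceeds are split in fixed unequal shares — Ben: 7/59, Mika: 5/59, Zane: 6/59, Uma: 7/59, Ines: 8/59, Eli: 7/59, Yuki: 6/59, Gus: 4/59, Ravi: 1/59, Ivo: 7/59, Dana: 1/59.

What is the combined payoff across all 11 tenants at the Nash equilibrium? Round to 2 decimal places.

Player j's private return per contributed unit is 8.6 × (j's share). Contributing is weakly dominant for j when that share is at least 1/8.6 = 0.1163, and contributing 0 is dominant otherwise.
Ben, Uma, Ines, Eli and Ivo clear that bar, contributing 40 each; the remaining 6 contribute 0. Total contributed: 200.
The common-amenities fund pays out 8.6 × 200 = 1720.00 in total (split across the unequal shares, but the aggregate is all that matters for the group sum).
The 6 free-riders keep 40 each, adding 240. Group total = 240 + 1720.00 = 1960.00.

1960.00 credits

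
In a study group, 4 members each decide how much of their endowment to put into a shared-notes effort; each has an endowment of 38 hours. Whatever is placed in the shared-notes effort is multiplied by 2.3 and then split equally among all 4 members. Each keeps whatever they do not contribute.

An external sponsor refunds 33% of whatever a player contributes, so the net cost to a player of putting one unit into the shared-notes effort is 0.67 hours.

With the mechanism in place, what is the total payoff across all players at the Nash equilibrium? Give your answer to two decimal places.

The effective private return is (2.3/4) / 0.67 = 0.8582, which is still under 1, so the mechanism doesn't change anyone's dominant strategy: zero contribution.
At the Nash equilibrium no one contributes; group total payoff = 4 × 38 = 152.

152.00 hours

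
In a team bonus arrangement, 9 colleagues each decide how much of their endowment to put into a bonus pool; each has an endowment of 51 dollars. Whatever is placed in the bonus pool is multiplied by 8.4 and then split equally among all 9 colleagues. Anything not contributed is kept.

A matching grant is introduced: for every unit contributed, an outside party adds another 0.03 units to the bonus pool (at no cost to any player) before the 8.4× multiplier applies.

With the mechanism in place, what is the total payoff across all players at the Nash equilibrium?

459.00 dollars

The effective private return is 8.4 × 1.03 / 9 = 0.9613, which is still under 1, so the mechanism doesn't change anyone's dominant strategy: zero contribution.
Everyone keeps their endowment and the group total is 9 × 51 = 459.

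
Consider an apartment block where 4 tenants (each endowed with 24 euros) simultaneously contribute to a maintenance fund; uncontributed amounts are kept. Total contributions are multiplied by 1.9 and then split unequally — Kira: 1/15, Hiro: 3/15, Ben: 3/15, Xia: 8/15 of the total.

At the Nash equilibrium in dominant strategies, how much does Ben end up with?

33.12 euros

For player j, contributing a unit is worthwhile iff 1.9 × (j's share) ≥ 1, i.e. iff j's share is at least 0.5263.
Xia alone (share 8/15) is above the threshold, contributing 24; the remaining 3 contribute 0. Total contributed: 24.
Ben keeps 24 and receives 1.9 × 24 × 3/15 = 9.12 from the maintenance fund, for a payoff of 33.12.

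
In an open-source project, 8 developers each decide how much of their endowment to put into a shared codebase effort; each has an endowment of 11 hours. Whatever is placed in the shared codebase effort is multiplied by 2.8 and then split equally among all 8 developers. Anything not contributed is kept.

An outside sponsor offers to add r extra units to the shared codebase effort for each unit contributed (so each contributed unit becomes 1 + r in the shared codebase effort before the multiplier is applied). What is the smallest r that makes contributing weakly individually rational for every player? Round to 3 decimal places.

1.857

With matching at rate r, one contributed unit becomes (1 + r) in the shared codebase effort and returns 2.8 × (1 + r) / 8 to the contributor.
Setting this equal to 1: 1 + r = 8/2.8 = 2.8571.
So the minimum matching rate is r = 2.8571 − 1 = 1.857.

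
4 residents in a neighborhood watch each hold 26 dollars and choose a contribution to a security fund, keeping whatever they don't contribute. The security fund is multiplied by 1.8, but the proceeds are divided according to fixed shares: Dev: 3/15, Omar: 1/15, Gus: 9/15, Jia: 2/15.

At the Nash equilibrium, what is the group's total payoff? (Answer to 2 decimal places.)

A player with share s gets back 1.8·s per unit contributed, so full contribution is dominant for anyone with s > 1/1.8 = 0.5556 and zero contribution is dominant for anyone below.
Only Gus (9/15) clears that bar, contributing 26; the remaining 3 contribute 0. Total contributed: 26.
The security fund pays out 1.8 × 26 = 46.80 in total (split across the unequal shares, but the aggregate is all that matters for the group sum).
The 3 free-riders keep 26 each, adding 78. Group total = 78 + 46.80 = 124.80.

124.80 dollars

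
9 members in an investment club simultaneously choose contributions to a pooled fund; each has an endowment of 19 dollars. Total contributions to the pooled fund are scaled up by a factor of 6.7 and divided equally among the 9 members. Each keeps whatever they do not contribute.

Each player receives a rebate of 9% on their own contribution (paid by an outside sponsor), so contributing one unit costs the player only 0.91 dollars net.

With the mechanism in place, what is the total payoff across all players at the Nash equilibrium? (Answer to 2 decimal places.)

With the mechanism, a contributed unit returns (6.7/9) / 0.91 = 0.8181 per unit of net cost — still below 1 — so contributing 0 remains dominant for every player.
At the Nash equilibrium no one contributes; group total payoff = 9 × 19 = 171.

171.00 dollars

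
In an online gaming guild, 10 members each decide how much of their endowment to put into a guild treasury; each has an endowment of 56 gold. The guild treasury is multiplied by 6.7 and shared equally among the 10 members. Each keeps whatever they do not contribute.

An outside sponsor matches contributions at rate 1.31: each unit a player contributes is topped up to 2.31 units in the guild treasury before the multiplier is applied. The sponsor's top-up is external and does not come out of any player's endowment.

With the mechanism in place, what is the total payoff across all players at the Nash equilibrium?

8667.12 gold

The effective private return per unit is now 6.7 × 2.31 / 10 = 1.5477 > 1, so every player's dominant strategy flips to full contribution.
At the Nash equilibrium everyone contributes 56. Group total payoff = 6.7 × 2.31 × 560 = 8667.12.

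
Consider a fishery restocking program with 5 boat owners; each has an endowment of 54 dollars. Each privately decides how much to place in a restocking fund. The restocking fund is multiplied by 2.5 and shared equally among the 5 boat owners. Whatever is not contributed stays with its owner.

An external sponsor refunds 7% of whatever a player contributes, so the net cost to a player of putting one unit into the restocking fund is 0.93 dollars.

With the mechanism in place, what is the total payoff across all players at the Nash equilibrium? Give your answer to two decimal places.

With the mechanism, a contributed unit returns (2.5/5) / 0.93 = 0.5376 per unit of net cost — still below 1 — so contributing 0 remains dominant for every player.
Everyone keeps their endowment and the group total is 5 × 54 = 270.

270.00 dollars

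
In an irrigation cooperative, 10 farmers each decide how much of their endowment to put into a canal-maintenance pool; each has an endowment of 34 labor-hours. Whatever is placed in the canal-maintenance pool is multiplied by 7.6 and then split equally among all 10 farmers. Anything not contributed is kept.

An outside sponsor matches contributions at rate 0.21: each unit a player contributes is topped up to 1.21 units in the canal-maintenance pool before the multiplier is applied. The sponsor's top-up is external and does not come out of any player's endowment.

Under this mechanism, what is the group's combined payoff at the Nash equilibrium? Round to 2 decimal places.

The effective private return is 7.6 × 1.21 / 10 = 0.9196, which is still under 1, so the mechanism doesn't change anyone's dominant strategy: zero contribution.
At the Nash equilibrium no one contributes; group total payoff = 10 × 34 = 340.

340.00 labor-hours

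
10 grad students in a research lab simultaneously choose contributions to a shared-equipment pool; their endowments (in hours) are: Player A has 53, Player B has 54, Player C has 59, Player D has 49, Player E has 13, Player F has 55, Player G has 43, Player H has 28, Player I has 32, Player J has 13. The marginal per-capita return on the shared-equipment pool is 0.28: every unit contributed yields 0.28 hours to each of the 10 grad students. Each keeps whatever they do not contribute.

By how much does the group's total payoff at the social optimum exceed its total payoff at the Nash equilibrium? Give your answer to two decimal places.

718.20 hours

The private return per contributed unit is 0.28 < 1 for everyone, so the Nash equilibrium is zero contribution and the group total is Σ E_j = 53 + 54 + 59 + 49 + 13 + 55 + 43 + 28 + 32 + 13 = 399.
Each contributed unit returns 2.800 to the group, so the social optimum is full contribution by everyone: group total = 2.800 × 399 = 1117.20.
Efficiency loss = (2.800 − 1) × 399 = 718.20.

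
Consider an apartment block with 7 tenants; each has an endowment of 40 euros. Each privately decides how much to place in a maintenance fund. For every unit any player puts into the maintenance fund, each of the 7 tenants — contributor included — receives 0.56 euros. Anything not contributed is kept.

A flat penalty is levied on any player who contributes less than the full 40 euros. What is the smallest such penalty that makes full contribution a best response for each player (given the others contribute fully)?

Given the others contribute fully, the best deviation is to contribute 0 (any partial contribution still incurs the fine and gives up units whose private return 0.56 is below 1).
Deviating from 40 to 0 saves 40 euros but forfeits the deviator's share of the drop in the maintenance fund: 0.56 × 40 = 22.40.
So the deviation gain is 40 − 22.40 = 17.60, and the fine must be at least 17.60 euros to wipe it out.

17.60 euros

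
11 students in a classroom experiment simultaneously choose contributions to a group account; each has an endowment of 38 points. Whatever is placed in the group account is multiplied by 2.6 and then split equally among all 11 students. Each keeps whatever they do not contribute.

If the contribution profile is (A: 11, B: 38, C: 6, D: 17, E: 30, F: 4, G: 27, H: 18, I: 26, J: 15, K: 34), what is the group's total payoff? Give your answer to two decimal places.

Total contributed: 11 + 38 + 6 + 17 + 30 + 4 + 27 + 18 + 26 + 15 + 34 = 226; total kept: 11 × 38 − 226 = 192.
The group account pays out 2.6 × 226 = 587.60 in aggregate.
Group total = 192 + 587.60 = 779.60.

779.60 points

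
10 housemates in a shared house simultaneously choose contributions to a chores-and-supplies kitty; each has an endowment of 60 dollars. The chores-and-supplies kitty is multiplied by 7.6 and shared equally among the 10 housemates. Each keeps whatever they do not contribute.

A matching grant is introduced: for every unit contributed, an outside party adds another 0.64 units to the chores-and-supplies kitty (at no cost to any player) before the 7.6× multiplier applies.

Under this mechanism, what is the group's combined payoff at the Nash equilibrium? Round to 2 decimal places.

7478.40 dollars

With the mechanism, a contributed unit returns 7.6 × 1.64 / 10 = 1.2464 per unit of net cost to the contributor — now above 1 — so contributing fully is weakly dominant for every player.
So the Nash equilibrium is full contribution by all 10; the group earns 7.6 × 1.64 × 600 = 7478.40.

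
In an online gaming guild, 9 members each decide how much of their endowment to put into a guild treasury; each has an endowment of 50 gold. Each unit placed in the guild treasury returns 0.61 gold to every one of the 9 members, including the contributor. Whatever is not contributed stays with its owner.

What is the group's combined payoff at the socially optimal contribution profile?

2470.50 gold

Each contributed unit returns 5.490 to the group as a whole (0.61 to each of 9 players), which exceeds 1, so the social optimum is full contribution: group total = 5.490 × 450 = 2470.50.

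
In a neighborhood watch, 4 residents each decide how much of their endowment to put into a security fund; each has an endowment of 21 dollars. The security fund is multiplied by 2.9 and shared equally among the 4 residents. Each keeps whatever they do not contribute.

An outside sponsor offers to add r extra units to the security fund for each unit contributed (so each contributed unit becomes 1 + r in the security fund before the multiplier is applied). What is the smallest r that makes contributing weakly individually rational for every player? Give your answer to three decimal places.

With matching at rate r, one contributed unit becomes (1 + r) in the security fund and returns 2.9 × (1 + r) / 4 to the contributor.
Setting this equal to 1: 1 + r = 4/2.9 = 1.3793.
So the minimum matching rate is r = 1.3793 − 1 = 0.379.

0.379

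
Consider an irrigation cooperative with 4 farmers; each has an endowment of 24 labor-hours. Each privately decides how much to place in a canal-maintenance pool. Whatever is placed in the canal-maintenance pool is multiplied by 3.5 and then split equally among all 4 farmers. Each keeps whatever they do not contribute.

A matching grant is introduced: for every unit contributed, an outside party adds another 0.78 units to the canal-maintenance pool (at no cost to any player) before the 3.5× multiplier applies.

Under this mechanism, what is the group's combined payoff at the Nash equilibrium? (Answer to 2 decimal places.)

With the mechanism, a contributed unit returns 3.5 × 1.78 / 4 = 1.5575 per unit of net cost to the contributor — now above 1 — so contributing fully is weakly dominant for every player.
At the Nash equilibrium everyone contributes 24. Group total payoff = 3.5 × 1.78 × 96 = 598.08.

598.08 labor-hours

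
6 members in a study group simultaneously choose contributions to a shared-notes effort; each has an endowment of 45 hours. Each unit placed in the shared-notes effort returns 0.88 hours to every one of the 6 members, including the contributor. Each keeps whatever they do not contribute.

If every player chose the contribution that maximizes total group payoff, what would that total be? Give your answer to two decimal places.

1425.60 hours

Each contributed unit returns 5.280 to the group as a whole (0.88 to each of 6 players), which exceeds 1, so the social optimum is full contribution: group total = 5.280 × 270 = 1425.60.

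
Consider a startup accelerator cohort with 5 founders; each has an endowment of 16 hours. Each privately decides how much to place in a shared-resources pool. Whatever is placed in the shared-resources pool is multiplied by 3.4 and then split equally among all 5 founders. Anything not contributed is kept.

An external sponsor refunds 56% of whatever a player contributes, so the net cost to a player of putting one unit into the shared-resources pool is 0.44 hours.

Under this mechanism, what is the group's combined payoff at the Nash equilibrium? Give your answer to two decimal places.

316.80 hours

Under the mechanism each unit contributed yields (3.4/5) / 0.44 = 1.5455 back to its contributor per unit of net cost, which exceeds 1, making full contribution the dominant choice for everyone.
At the Nash equilibrium everyone contributes 16. Group total payoff = 5 × (16 × 0.56 + 3.4 × 16) = 316.80.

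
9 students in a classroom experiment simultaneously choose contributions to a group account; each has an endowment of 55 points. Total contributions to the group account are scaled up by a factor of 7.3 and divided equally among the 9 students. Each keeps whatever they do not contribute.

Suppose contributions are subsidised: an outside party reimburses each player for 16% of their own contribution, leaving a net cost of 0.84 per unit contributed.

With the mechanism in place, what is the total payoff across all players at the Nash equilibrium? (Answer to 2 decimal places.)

495.00 points

Even with the mechanism, each unit contributed returns only (7.3/9) / 0.84 = 0.9656 per unit of net cost, so contributing nothing is still dominant.
Everyone keeps their endowment and the group total is 9 × 55 = 495.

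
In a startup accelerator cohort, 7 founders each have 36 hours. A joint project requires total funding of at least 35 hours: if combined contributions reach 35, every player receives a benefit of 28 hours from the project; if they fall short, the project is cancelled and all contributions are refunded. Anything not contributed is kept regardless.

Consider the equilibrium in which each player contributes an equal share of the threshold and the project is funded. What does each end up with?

Equal share of the threshold: 35/7 = 5.
At this profile no one gains by cutting their contribution: any cut drops the total below 35, the project is cancelled, contributions are refunded, and the deviator ends with 36, which is less than 36 − 5 + 28 = 59. Contributing more than 5 just wastes the excess. So contributing exactly 5 is a best response.
Each player's payoff: 36 − 5 + 28 = 59.

59 hours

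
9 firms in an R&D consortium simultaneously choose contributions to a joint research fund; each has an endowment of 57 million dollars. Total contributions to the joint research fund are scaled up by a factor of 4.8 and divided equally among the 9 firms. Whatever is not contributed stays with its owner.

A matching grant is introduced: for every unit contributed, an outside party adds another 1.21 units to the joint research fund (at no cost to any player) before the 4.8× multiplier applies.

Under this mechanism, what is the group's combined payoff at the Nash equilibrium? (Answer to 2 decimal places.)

With the mechanism, a contributed unit returns 4.8 × 2.21 / 9 = 1.1787 per unit of net cost to the contributor — now above 1 — so contributing fully is weakly dominant for every player.
At the Nash equilibrium everyone contributes 57. Group total payoff = 4.8 × 2.21 × 513 = 5441.90.

5441.90 million dollars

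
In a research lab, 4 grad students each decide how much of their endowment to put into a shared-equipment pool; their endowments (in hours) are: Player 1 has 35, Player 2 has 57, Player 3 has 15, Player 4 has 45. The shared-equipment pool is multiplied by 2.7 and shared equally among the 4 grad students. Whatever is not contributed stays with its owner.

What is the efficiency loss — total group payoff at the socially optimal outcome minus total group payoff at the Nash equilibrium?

The private return per contributed unit is 2.7/4 = 0.6750 < 1 for every player regardless of endowment, so the Nash equilibrium is zero contribution and the group total is Σ E_j = 35 + 57 + 15 + 45 = 152.
Each contributed unit returns 2.700 to the group, so the social optimum is full contribution by everyone: group total = 2.700 × 152 = 410.40.
Efficiency loss = (2.700 − 1) × 152 = 258.40.

258.40 hours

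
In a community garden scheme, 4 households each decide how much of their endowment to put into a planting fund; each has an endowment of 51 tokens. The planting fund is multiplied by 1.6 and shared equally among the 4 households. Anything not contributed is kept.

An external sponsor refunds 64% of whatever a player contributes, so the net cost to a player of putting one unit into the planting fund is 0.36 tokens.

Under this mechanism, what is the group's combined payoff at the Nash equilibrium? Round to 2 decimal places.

456.96 tokens

With the mechanism, a contributed unit returns (1.6/4) / 0.36 = 1.1111 per unit of net cost to the contributor — now above 1 — so contributing fully is weakly dominant for every player.
So the Nash equilibrium is full contribution by all 4; the group earns 4 × (51 × 0.64 + 1.6 × 51) = 456.96.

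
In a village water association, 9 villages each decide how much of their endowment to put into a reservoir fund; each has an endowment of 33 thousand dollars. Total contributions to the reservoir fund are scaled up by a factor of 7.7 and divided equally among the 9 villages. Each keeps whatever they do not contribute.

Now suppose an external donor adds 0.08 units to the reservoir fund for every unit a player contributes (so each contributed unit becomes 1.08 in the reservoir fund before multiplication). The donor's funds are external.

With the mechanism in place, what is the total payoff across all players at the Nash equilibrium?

Even with the mechanism, each unit contributed returns only 7.7 × 1.08 / 9 = 0.9240 per unit of net cost, so contributing nothing is still dominant.
Everyone keeps their endowment and the group total is 9 × 33 = 297.

297.00 thousand dollars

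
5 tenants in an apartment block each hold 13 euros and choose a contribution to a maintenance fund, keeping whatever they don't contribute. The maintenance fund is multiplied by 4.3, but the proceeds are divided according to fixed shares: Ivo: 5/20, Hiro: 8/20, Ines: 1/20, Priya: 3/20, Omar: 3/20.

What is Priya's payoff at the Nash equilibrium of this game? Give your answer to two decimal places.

Player j's private return per contributed unit is 4.3 × (j's share). Contributing is weakly dominant for j when that share is at least 1/4.3 = 0.2326, and contributing 0 is dominant otherwise.
The shares above 0.2326 belong to Ivo and Hiro, contributing 13 each; the remaining 3 contribute 0. Total contributed: 26.
Priya keeps 13 and receives 4.3 × 26 × 3/20 = 16.77 from the maintenance fund, for a payoff of 29.77.

29.77 euros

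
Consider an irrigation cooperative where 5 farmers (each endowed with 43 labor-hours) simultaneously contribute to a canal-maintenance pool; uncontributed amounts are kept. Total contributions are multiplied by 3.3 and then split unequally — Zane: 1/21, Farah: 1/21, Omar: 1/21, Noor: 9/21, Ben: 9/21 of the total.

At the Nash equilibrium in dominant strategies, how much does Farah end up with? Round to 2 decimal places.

56.51 labor-hours

For player j, contributing a unit is worthwhile iff 3.3 × (j's share) ≥ 1, i.e. iff j's share is at least 0.3030.
Noor and Ben are above the threshold, contributing 43 each; the remaining 3 contribute 0. Total contributed: 86.
Farah keeps 43 and receives 3.3 × 86 × 1/21 = 13.51 from the canal-maintenance pool, for a payoff of 56.51.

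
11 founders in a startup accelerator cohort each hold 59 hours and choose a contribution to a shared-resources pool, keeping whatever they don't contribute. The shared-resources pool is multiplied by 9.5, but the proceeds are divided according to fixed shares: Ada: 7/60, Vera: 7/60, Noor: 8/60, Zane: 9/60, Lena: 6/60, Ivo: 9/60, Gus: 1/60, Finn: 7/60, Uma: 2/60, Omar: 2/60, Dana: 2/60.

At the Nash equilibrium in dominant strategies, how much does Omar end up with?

For player j, contributing a unit is worthwhile iff 9.5 × (j's share) ≥ 1, i.e. iff j's share is at least 0.1053.
The shares above 0.1053 belong to Ada, Vera, Noor, Zane, Ivo and Finn, contributing 59 each; the remaining 5 contribute 0. Total contributed: 354.
Omar keeps 59 and receives 9.5 × 354 × 2/60 = 112.10 from the shared-resources pool, for a payoff of 171.10.

171.10 hours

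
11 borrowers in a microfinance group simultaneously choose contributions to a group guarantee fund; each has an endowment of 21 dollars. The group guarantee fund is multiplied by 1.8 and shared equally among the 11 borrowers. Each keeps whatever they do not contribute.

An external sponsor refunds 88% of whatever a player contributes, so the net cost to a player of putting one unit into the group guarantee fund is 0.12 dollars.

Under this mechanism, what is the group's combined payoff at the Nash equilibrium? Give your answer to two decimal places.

619.08 dollars

Under the mechanism each unit contributed yields (1.8/11) / 0.12 = 1.3636 back to its contributor per unit of net cost, which exceeds 1, making full contribution the dominant choice for everyone.
So the Nash equilibrium is full contribution by all 11; the group earns 11 × (21 × 0.88 + 1.8 × 21) = 619.08.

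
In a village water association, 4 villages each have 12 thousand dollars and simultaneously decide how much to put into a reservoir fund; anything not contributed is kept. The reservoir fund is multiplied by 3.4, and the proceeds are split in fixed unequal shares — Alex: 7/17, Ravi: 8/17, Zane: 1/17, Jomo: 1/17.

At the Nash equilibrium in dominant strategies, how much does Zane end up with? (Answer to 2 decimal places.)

Player j's private return per contributed unit is 3.4 × (j's share). Contributing is weakly dominant for j when that share is at least 1/3.4 = 0.2941, and contributing 0 is dominant otherwise.
Alex and Ravi are above the threshold, contributing 12 each; the remaining 2 contribute 0. Total contributed: 24.
Zane keeps 12 and receives 3.4 × 24 × 1/17 = 4.80 from the reservoir fund, for a payoff of 16.80.

16.80 thousand dollars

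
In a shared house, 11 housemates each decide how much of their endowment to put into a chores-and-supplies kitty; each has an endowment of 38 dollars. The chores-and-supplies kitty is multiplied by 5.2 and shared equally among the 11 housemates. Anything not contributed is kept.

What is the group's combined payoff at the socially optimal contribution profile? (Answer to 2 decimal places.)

Each contributed unit returns 5.200 to the group as a whole (0.4727 to each of 11 players), which exceeds 1, so the social optimum is full contribution: group total = 5.200 × 418 = 2173.60.

2173.60 dollars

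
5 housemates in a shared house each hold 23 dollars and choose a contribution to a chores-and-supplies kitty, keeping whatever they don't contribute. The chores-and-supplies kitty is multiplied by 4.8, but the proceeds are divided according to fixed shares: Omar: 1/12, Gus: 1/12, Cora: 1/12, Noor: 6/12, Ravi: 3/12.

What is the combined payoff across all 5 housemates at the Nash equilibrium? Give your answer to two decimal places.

For player j, contributing a unit is worthwhile iff 4.8 × (j's share) ≥ 1, i.e. iff j's share is at least 0.2083.
Noor and Ravi clear that bar, contributing 23 each; the remaining 3 contribute 0. Total contributed: 46.
The chores-and-supplies kitty pays out 4.8 × 46 = 220.80 in total (split across the unequal shares, but the aggregate is all that matters for the group sum).
The 3 free-riders keep 23 each, adding 69. Group total = 69 + 220.80 = 289.80.

289.80 dollars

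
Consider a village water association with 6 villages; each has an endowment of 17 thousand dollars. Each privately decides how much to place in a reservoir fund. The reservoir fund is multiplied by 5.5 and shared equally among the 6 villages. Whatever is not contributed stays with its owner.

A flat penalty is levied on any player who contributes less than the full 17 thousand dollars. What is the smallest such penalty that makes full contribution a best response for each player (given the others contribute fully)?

Given the others contribute fully, the best deviation is to contribute 0 (any partial contribution still incurs the fine and gives up units whose private return 0.9167 is below 1).
Deviating from 17 to 0 saves 17 thousand dollars but forfeits the deviator's share of the drop in the reservoir fund: 5.5/6 × 17 = 15.58.
So the deviation gain is 17 − 15.58 = 1.42, and the fine must be at least 1.42 thousand dollars to wipe it out.

1.42 thousand dollars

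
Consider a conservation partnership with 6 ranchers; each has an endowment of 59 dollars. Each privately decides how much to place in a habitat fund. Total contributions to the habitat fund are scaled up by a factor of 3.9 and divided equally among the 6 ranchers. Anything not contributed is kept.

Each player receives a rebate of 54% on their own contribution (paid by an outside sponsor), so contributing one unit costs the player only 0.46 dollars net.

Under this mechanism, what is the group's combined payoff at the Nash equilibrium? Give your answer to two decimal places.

Under the mechanism each unit contributed yields (3.9/6) / 0.46 = 1.4130 back to its contributor per unit of net cost, which exceeds 1, making full contribution the dominant choice for everyone.
So the Nash equilibrium is full contribution by all 6; the group earns 6 × (59 × 0.54 + 3.9 × 59) = 1571.76.

1571.76 dollars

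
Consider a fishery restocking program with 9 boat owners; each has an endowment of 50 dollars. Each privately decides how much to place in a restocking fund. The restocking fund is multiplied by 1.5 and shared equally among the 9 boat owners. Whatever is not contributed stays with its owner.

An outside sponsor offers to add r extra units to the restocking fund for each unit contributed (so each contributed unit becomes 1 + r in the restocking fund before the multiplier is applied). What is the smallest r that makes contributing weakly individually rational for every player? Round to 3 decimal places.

5.000

With matching at rate r, one contributed unit becomes (1 + r) in the restocking fund and returns 1.5 × (1 + r) / 9 to the contributor.
Setting this equal to 1: 1 + r = 9/1.5 = 6.0000.
So the minimum matching rate is r = 6.0000 − 1 = 5.000.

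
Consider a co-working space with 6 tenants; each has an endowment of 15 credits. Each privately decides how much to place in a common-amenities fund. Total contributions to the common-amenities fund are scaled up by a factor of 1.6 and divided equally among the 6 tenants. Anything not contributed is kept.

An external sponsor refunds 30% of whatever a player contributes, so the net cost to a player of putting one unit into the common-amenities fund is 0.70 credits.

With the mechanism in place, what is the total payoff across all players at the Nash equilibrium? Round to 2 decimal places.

90.00 credits

With the mechanism, a contributed unit returns (1.6/6) / 0.70 = 0.3810 per unit of net cost — still below 1 — so contributing 0 remains dominant for every player.
Everyone keeps their endowment and the group total is 6 × 15 = 90.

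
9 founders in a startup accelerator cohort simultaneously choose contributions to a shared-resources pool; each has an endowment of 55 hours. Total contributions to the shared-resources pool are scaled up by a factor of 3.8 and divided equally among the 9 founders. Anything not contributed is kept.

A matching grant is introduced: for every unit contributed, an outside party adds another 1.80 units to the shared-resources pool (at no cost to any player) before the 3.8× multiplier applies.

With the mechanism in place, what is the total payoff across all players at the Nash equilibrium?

5266.80 hours

With the mechanism, a contributed unit returns 3.8 × 2.80 / 9 = 1.1822 per unit of net cost to the contributor — now above 1 — so contributing fully is weakly dominant for every player.
At the Nash equilibrium everyone contributes 55. Group total payoff = 3.8 × 2.80 × 495 = 5266.80.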